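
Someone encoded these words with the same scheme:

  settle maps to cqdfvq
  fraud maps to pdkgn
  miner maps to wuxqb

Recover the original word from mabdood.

correct

The shifts repeat in a cycle of length 2: positions 0,1,… shift by +10, +12, then the pattern repeats.
Reversing it on mabdood: m−10=c, a−12=o, b−10=r, d−12=r, o−10=e, o−12=c, d−10=t.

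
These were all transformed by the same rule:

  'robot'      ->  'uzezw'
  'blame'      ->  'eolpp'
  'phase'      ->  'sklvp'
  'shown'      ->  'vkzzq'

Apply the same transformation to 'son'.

vzq

Vowels shift forward by 11 and consonants shift forward by 3.
For son: s(cons)+3=v, o(vowel)+11=z, n(cons)+3=q.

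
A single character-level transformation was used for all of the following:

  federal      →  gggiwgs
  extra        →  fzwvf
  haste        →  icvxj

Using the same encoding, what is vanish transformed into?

In federal: f→g is +1, e→g is +2, d→g is +3, e→i is +4 — the shift increases by 1 each position. The shift increases by 1 at each position, starting from +1: 1, 2, 3, ….
For vanish: v+1=w, a+2=c, n+3=q, i+4=m, s+5=x, h+6=n.

wcqmxn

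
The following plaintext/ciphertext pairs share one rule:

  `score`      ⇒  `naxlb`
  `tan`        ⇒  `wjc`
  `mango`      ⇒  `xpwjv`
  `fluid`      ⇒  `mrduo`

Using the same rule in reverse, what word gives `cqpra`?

The output letters match the input read backwards, each shifted +9: score reversed is erocs. The word is reversed, then every letter is shifted forward by 9.
Undoing it on cqpra: shift back: c−9=t, q−9=h, p−9=g, r−9=i, a−9=r → thgir; then reverse → right.

right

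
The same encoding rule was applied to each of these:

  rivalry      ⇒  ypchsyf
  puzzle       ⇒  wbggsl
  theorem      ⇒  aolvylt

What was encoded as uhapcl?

Every letter moves 7 places later in the alphabet, wrapping around z→a.
Reversing it on uhapcl: u−7=n, h−7=a, a−7=t, p−7=i, c−7=v, l−7=e.

native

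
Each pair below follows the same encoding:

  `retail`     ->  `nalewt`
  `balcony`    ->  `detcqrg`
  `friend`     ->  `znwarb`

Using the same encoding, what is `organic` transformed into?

qnyerwc

r(17)→n(13) and e(4)→a(0) fit y≡25x+4 (mod 26); the inverse of 25 mod 26 is 25. Each letter's alphabet position (a=0..z=25) is mapped through 25·x+4 mod 26 — an affine cipher.
On organic: o(14)→25·14+4≡16=q; r(17)→25·17+4≡13=n; g(6)→25·6+4≡24=y; a(0)→25·0+4≡4=e; n(13)→25·13+4≡17=r; i(8)→25·8+4≡22=w; c(2)→25·2+4≡2=c (all mod 26).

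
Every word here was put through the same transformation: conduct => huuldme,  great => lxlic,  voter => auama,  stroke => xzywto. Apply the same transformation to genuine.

In conduct: c→h is +5, o→u is +6, n→u is +7, d→l is +8 — the shift increases by 1 each position. Letter i (0-indexed) is shifted by i+5, so successive shifts are 5, 6, 7, ….
For genuine: g+5=l, e+6=k, n+7=u, u+8=c, i+9=r, n+10=x, e+11=p.

lkucrxp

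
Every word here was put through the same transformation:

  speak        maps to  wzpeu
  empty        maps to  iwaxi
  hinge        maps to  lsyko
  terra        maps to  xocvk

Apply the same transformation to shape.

wrlto

The shifts repeat in a cycle of length 3: positions 0,1,… shift by +4, +10, +11, then the pattern repeats.
On shape: s+4=w, h+10=r, a+11=l, p+4=t, e+10=o.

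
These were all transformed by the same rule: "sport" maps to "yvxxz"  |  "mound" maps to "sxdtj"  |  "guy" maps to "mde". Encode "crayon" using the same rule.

The shift depends on letter class: consonant s→y is +6, but vowel o→x is +9. Vowels shift forward by 9 and consonants shift forward by 6.
Applying it to crayon: c(cons)+6=i, r(cons)+6=x, a(vowel)+9=j, y(cons)+6=e, o(vowel)+9=x, n(cons)+6=t.

ixjext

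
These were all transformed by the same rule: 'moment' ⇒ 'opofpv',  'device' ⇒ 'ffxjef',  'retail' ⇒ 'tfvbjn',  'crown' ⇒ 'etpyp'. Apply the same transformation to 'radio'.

The shift depends on letter class: consonant m→o is +2, but vowel o→p is +1. Two shifts are in play — +1 for a/e/i/o/u, +2 for every other letter.
Applying it to radio: r(cons)+2=t, a(vowel)+1=b, d(cons)+2=f, i(vowel)+1=j, o(vowel)+1=p.

tbfjp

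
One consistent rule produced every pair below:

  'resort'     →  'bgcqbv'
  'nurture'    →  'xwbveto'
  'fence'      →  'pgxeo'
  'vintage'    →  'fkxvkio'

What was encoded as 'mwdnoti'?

Shifts by position in resort: pos 0: r→b (+10), pos 1: e→g (+2), pos 2: s→c (+10), pos 3: o→q (+2) — repeating every 2. It's a Vigenère-style cipher with numeric key [10,2]: position i shifts by key[i mod 2].
Decoding mwdnoti: m−10=c, w−2=u, d−10=t, n−2=l, o−10=e, t−2=r, i−10=y.

cutlery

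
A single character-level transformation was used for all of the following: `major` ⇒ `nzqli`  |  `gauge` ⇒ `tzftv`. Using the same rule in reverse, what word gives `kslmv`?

phone

Each pair mirrors across the alphabet (m↔n, a↔z, j↔q): positions sum to 25. Each letter is replaced by its mirror in the alphabet: a↔z, b↔y, c↔x, and so on (the Atbash cipher).
Undoing it on kslmv: k↔p, s↔h, l↔o, m↔n, v↔e.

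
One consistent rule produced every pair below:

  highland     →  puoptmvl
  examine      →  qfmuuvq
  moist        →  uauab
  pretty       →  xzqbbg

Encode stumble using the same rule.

Vowels shift forward by 12 and consonants shift forward by 8.
On stumble: s(cons)+8=a, t(cons)+8=b, u(vowel)+12=g, m(cons)+8=u, b(cons)+8=j, l(cons)+8=t, e(vowel)+12=q.

abgujtq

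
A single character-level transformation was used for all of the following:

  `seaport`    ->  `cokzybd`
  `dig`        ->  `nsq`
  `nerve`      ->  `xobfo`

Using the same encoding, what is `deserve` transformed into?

nocobfo

Compare letters: s→c is +10, e→o is +10, a→k is +10 — a constant shift. This is a Caesar cipher with shift 10.
On deserve: d+10=n, e+10=o, s+10=c, e+10=o, r+10=b, v+10=f, e+10=o.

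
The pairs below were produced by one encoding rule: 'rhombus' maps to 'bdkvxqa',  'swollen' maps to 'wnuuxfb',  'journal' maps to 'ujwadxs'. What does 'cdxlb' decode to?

scout

The output letters match the input read backwards, each shifted +9: rhombus reversed is submohr. Two steps: reverse the string, then apply a Caesar shift of +9.
Decoding cdxlb: shift back: c−9=t, d−9=u, x−9=o, l−9=c, b−9=s → tuocs; then reverse → scout.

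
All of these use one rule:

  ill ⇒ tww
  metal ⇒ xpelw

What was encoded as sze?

Compare letters: i→t is +11, l→w is +11, l→w is +11 — a constant shift. Every letter moves 11 places later in the alphabet, wrapping around z→a.
Decoding sze: s−11=h, z−11=o, e−11=t.

hot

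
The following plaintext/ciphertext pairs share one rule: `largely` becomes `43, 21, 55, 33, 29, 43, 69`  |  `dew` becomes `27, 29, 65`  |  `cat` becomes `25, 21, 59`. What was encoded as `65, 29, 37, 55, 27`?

weird

l(#12)→43 and a(#1)→21: differences scale by 2, so n = 2·pos + 19. Each letter becomes 2×(its alphabet position, a=1..z=26) + 19.
Undoing it on 65, 29, 37, 55, 27: 65→(65−19)÷2=23=w, 29→(29−19)÷2=5=e, 37→(37−19)÷2=9=i, 55→(55−19)÷2=18=r, 27→(27−19)÷2=4=d.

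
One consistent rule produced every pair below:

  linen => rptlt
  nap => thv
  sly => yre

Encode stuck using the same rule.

yzbiq

The rule splits by letter class: vowels +7, consonants +6.
Applying it to stuck: s(cons)+6=y, t(cons)+6=z, u(vowel)+7=b, c(cons)+6=i, k(cons)+6=q.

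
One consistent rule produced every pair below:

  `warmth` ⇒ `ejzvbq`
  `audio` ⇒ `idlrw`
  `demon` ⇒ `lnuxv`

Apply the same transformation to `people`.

Shifts by position in warmth: pos 0: w→e (+8), pos 1: a→j (+9), pos 2: r→z (+8), pos 3: m→v (+9) — repeating every 2. It's a Vigenère-style cipher with numeric key [8,9]: position i shifts by key[i mod 2].
On people: p+8=x, e+9=n, o+8=w, p+9=y, l+8=t, e+9=n.

xnwytn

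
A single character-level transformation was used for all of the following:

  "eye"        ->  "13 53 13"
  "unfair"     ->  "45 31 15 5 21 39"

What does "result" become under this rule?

39 13 41 45 27 43

e(#5)→13 and y(#25)→53: differences scale by 2, so n = 2·pos + 3. Each letter becomes 2×(its alphabet position, a=1..z=26) + 3.
For result: r=18→39, e=5→13, s=19→41, u=21→45, l=12→27, t=20→43.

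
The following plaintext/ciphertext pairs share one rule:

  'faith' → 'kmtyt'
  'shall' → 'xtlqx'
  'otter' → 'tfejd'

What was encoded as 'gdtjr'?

brief

Shifts by position in faith: pos 0: f→k (+5), pos 1: a→m (+12), pos 2: i→t (+11), pos 3: t→y (+5), pos 4: h→t (+12) — repeating every 3. The shifts repeat in a cycle of length 3: positions 0,1,… shift by +5, +12, +11, then the pattern repeats.
Decoding gdtjr: g−5=b, d−12=r, t−11=i, j−5=e, r−12=f.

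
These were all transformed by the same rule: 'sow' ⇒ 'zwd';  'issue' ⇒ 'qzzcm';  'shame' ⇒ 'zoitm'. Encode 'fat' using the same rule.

mia

Vowels shift forward by 8 and consonants shift forward by 7.
On fat: f(cons)+7=m, a(vowel)+8=i, t(cons)+7=a.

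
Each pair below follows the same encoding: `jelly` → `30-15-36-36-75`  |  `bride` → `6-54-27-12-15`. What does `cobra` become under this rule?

9-45-6-54-3

The formula is n = 3×(alphabet index, a=1).
Applying it to cobra: c=3→9, o=15→45, b=2→6, r=18→54, a=1→3.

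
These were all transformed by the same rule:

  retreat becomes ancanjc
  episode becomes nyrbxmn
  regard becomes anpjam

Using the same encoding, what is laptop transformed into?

Compare letters: r→a is +9, e→n is +9, t→c is +9 — a constant shift. Each letter is shifted forward by 9 in the alphabet (a Caesar shift of +9).
On laptop: l+9=u, a+9=j, p+9=y, t+9=c, o+9=x, p+9=y.

ujycxy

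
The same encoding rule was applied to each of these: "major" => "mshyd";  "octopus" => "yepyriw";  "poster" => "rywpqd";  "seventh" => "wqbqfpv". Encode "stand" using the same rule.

This is an affine cipher: with a=0,…,z=25, each position x becomes (19x+18) mod 26.
For stand: s(18)→19·18+18≡22=w; t(19)→19·19+18≡15=p; a(0)→19·0+18≡18=s; n(13)→19·13+18≡5=f; d(3)→19·3+18≡23=x (all mod 26).

wpsfx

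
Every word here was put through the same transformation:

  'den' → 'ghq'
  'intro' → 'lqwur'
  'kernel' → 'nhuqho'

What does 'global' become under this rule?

joredo

Compare letters: d→g is +3, e→h is +3, n→q is +3 — a constant shift. This is a Caesar cipher with shift 3.
On global: g+3=j, l+3=o, o+3=r, b+3=e, a+3=d, l+3=o.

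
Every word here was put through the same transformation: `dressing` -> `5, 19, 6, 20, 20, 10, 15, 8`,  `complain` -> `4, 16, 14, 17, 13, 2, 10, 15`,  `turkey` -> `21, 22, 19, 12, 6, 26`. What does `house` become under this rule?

d is letter #4 and maps to 5: an offset of 1. Each letter is replaced by its alphabet position (a=1..z=26) + 1.
On house: h=8→9, o=15→16, u=21→22, s=19→20, e=5→6.

9, 16, 22, 20, 6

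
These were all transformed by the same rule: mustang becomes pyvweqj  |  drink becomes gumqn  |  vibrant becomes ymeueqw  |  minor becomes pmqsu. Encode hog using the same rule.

Vowels shift forward by 4 and consonants shift forward by 3.
On hog: h(cons)+3=k, o(vowel)+4=s, g(cons)+3=j.

ksj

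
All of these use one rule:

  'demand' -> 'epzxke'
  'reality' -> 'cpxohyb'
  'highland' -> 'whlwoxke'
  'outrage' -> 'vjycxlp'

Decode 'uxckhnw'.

d(3)→e(4) and e(4)→p(15) fit y≡11x+23 (mod 26); the inverse of 11 mod 26 is 19. Treating letters as 0–25, the rule is x ↦ 11x + 23 (mod 26).
Undoing it on uxckhnw: u(20)→19·(20−23)≡21=v; x(23)→19·(23−23)≡0=a; c(2)→19·(2−23)≡17=r; k(10)→19·(10−23)≡13=n; h(7)→19·(7−23)≡8=i; n(13)→19·(13−23)≡18=s; w(22)→19·(22−23)≡7=h (all mod 26).

varnish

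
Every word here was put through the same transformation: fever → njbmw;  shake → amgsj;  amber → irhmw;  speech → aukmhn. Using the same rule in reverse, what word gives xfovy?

Shifts by position in fever: pos 0: f→n (+8), pos 1: e→j (+5), pos 2: v→b (+6), pos 3: e→m (+8), pos 4: r→w (+5) — repeating every 3. The shifts repeat in a cycle of length 3: positions 0,1,… shift by +8, +5, +6, then the pattern repeats.
Undoing it on xfovy: x−8=p, f−5=a, o−6=i, v−8=n, y−5=t.

paint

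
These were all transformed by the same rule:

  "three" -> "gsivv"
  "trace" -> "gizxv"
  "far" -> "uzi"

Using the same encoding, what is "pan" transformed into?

Each pair mirrors across the alphabet (t↔g, h↔s, r↔i): positions sum to 25. This is the alphabet-reversal cipher (Atbash): a becomes z, b becomes y, etc.
For pan: p↔k, a↔z, n↔m.

kzm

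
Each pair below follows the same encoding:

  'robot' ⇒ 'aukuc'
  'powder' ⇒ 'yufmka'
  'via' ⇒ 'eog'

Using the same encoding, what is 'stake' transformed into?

bcgtk

The rule splits by letter class: vowels +6, consonants +9.
On stake: s(cons)+9=b, t(cons)+9=c, a(vowel)+6=g, k(cons)+9=t, e(vowel)+6=k.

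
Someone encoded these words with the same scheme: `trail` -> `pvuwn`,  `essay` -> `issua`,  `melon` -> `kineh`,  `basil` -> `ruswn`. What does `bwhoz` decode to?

t(19)→p(15) and r(17)→v(21) fit y≡23x+20 (mod 26); the inverse of 23 mod 26 is 17. Each letter's alphabet position (a=0..z=25) is mapped through 23·x+20 mod 26 — an affine cipher.
Decoding bwhoz: b(1)→17·(1−20)≡15=p; w(22)→17·(22−20)≡8=i; h(7)→17·(7−20)≡13=n; o(14)→17·(14−20)≡2=c; z(25)→17·(25−20)≡7=h (all mod 26).

pinch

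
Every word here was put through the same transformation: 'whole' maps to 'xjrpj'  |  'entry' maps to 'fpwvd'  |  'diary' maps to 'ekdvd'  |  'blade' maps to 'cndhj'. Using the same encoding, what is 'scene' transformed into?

In whole: w→x is +1, h→j is +2, o→r is +3, l→p is +4 — the shift increases by 1 each position. Each letter shifts forward by (position + 1), i.e. 1, 2, 3, … — the shift grows by one for each successive letter.
On scene: s+1=t, c+2=e, e+3=h, n+4=r, e+5=j.

tehrj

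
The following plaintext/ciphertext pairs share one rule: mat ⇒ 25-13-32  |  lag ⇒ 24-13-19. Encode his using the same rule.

20-21-31

m is letter #13 and maps to 25: an offset of 12. Each letter is replaced by its alphabet position (a=1..z=26) + 12.
For his: h=8→20, i=9→21, s=19→31.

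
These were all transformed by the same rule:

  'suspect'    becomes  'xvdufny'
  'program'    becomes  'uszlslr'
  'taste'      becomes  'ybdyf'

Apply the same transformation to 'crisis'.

hstxjd

Shifts by position in suspect: pos 0: s→x (+5), pos 1: u→v (+1), pos 2: s→d (+11), pos 3: p→u (+5), pos 4: e→f (+1), pos 5: c→n (+11) — repeating every 3. The shifts repeat in a cycle of length 3: positions 0,1,… shift by +5, +1, +11, then the pattern repeats.
Applying it to crisis: c+5=h, r+1=s, i+11=t, s+5=x, i+1=j, s+11=d.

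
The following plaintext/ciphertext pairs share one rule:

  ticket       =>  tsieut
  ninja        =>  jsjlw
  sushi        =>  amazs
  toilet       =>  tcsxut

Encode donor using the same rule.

Each letter's alphabet position (a=0..z=25) is mapped through 19·x+22 mod 26 — an affine cipher.
On donor: d(3)→19·3+22≡1=b; o(14)→19·14+22≡2=c; n(13)→19·13+22≡9=j; o(14)→19·14+22≡2=c; r(17)→19·17+22≡7=h (all mod 26).

bcjch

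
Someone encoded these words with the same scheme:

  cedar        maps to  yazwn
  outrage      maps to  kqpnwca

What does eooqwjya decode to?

issuance

Compare letters: c→y is +22, e→a is +22, d→z is +22 — a constant shift. This is a Caesar cipher with shift 22.
Undoing it on eooqwjya: e−22=i, o−22=s, o−22=s, q−22=u, w−22=a, j−22=n, y−22=c, a−22=e.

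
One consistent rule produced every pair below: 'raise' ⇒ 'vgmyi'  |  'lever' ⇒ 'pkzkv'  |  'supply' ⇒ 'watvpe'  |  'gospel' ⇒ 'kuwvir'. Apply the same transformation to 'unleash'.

ytpkeyl

The shifts repeat in a cycle of length 2: positions 0,1,… shift by +4, +6, then the pattern repeats.
Applying it to unleash: u+4=y, n+6=t, l+4=p, e+6=k, a+4=e, s+6=y, h+4=l.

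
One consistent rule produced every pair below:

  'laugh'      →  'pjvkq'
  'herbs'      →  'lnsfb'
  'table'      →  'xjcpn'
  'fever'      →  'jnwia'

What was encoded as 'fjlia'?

Shifts by position in laugh: pos 0: l→p (+4), pos 1: a→j (+9), pos 2: u→v (+1), pos 3: g→k (+4), pos 4: h→q (+9) — repeating every 3. The shifts repeat in a cycle of length 3: positions 0,1,… shift by +4, +9, +1, then the pattern repeats.
Undoing it on fjlia: f−4=b, j−9=a, l−1=k, i−4=e, a−9=r.

baker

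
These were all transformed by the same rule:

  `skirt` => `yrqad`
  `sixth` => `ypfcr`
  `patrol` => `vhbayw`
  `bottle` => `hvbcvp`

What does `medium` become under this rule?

sllrex

In skirt: s→y is +6, k→r is +7, i→q is +8, r→a is +9 — the shift increases by 1 each position. The shift increases by 1 at each position, starting from +6: 6, 7, 8, ….
Applying it to medium: m+6=s, e+7=l, d+8=l, i+9=r, u+10=e, m+11=x.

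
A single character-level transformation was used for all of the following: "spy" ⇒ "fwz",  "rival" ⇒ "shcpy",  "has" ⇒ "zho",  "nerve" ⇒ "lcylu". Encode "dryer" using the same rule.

ylfyk

Read the word backwards and shift each letter +7.
Applying it to dryer: reverse → reyrd; then shift: r+7=y, e+7=l, y+7=f, r+7=y, d+7=k.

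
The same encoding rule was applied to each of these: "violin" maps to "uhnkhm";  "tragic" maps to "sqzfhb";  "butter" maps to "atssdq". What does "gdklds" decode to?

helmet

Compare letters: v→u is +25, i→h is +25, o→n is +25 — a constant shift. Each letter is shifted forward by 25 in the alphabet (a Caesar shift of +25).
Reversing it on gdklds: g−25=h, d−25=e, k−25=l, l−25=m, d−25=e, s−25=t.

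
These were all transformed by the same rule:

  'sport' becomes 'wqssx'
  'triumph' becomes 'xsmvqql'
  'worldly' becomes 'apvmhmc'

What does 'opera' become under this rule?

It's a Vigenère-style cipher with numeric key [4,1]: position i shifts by key[i mod 2].
Applying it to opera: o+4=s, p+1=q, e+4=i, r+1=s, a+4=e.

sqise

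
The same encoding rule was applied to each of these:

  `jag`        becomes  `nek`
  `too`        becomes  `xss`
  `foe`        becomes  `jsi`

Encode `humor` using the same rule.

Compare letters: j→n is +4, a→e is +4, g→k is +4 — a constant shift. Every letter moves 4 places later in the alphabet, wrapping around z→a.
On humor: h+4=l, u+4=y, m+4=q, o+4=s, r+4=v.

lyqsv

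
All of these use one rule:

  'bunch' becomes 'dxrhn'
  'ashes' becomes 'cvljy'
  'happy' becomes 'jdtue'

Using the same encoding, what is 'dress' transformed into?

fuixy

In bunch: b→d is +2, u→x is +3, n→r is +4, c→h is +5 — the shift increases by 1 each position. Each letter shifts forward by (position + 2), i.e. 2, 3, 4, … — the shift grows by one for each successive letter.
On dress: d+2=f, r+3=u, e+4=i, s+5=x, s+6=y.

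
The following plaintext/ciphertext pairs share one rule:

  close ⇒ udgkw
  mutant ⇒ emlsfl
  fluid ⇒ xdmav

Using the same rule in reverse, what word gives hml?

put

Compare letters: c→u is +18, l→d is +18, o→g is +18 — a constant shift. Each letter is shifted forward by 18 in the alphabet (a Caesar shift of +18).
Decoding hml: h−18=p, m−18=u, l−18=t.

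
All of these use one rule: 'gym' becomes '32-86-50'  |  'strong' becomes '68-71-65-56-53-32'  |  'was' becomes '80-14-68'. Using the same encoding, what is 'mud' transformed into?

g(#7)→32 and y(#25)→86: differences scale by 3, so n = 3·pos + 11. Each letter becomes 3×(its alphabet position, a=1..z=26) + 11.
Applying it to mud: m=13→50, u=21→74, d=4→23.

50-74-23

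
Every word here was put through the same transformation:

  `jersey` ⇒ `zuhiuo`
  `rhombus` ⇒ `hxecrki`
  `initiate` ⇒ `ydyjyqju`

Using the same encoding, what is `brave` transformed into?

Compare letters: j→z is +16, e→u is +16, r→h is +16 — a constant shift. Every letter moves 16 places later in the alphabet, wrapping around z→a.
For brave: b+16=r, r+16=h, a+16=q, v+16=l, e+16=u.

rhqlu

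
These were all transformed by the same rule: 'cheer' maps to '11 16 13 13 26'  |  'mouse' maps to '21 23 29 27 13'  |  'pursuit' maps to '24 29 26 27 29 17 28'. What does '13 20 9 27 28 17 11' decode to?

c is letter #3 and maps to 11: an offset of 8. The number is (letter's place in the alphabet, a=1) + 8.
Reversing it on 13 20 9 27 28 17 11: 13→(13−8)÷1=5=e, 20→(20−8)÷1=12=l, 9→(9−8)÷1=1=a, 27→(27−8)÷1=19=s, 28→(28−8)÷1=20=t, 17→(17−8)÷1=9=i, 11→(11−8)÷1=3=c.

elastic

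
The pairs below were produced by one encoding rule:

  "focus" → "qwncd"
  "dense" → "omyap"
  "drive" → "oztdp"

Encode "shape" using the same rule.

Shifts by position in focus: pos 0: f→q (+11), pos 1: o→w (+8), pos 2: c→n (+11), pos 3: u→c (+8) — repeating every 2. A repeating key of period 2 is used — shifts +11, +8 over and over.
On shape: s+11=d, h+8=p, a+11=l, p+8=x, e+11=p.

dplxp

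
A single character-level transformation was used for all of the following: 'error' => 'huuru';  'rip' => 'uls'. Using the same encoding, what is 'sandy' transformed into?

Every letter moves 3 places later in the alphabet, wrapping around z→a.
For sandy: s+3=v, a+3=d, n+3=q, d+3=g, y+3=b.

vdqgb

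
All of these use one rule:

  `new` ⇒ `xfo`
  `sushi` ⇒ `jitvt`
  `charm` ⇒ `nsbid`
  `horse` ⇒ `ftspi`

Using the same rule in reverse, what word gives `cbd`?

cab

The output letters match the input read backwards, each shifted +1: new reversed is wen. The word is reversed, then every letter is shifted forward by 1.
Reversing it on cbd: shift back: c−1=b, b−1=a, d−1=c → bac; then reverse → cab.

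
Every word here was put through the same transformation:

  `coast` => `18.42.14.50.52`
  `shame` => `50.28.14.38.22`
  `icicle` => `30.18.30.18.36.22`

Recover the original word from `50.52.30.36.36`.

still

The formula is n = 2×(alphabet index, a=1) + 12.
Decoding 50.52.30.36.36: 50→(50−12)÷2=19=s, 52→(52−12)÷2=20=t, 30→(30−12)÷2=9=i, 36→(36−12)÷2=12=l, 36→(36−12)÷2=12=l.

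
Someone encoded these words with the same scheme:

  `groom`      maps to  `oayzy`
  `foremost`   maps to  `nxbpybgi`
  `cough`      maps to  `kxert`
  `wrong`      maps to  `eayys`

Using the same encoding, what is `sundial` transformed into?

adxounz

In groom: g→o is +8, r→a is +9, o→y is +10, o→z is +11 — the shift increases by 1 each position. Letter i (0-indexed) is shifted by i+8, so successive shifts are 8, 9, 10, ….
Applying it to sundial: s+8=a, u+9=d, n+10=x, d+11=o, i+12=u, a+13=n, l+14=z.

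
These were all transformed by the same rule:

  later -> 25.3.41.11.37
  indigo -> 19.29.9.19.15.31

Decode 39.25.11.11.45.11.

sleeve

l(#12)→25 and a(#1)→3: differences scale by 2, so n = 2·pos + 1. With a=1..z=26, the number is 2·pos + 1.
Undoing it on 39.25.11.11.45.11: 39→(39−1)÷2=19=s, 25→(25−1)÷2=12=l, 11→(11−1)÷2=5=e, 11→(11−1)÷2=5=e, 45→(45−1)÷2=22=v, 11→(11−1)÷2=5=e.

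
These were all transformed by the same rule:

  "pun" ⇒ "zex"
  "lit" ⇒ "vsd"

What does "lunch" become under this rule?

vexmr

Compare letters: p→z is +10, u→e is +10, n→x is +10 — a constant shift. Each letter is shifted forward by 10 in the alphabet (a Caesar shift of +10).
On lunch: l+10=v, u+10=e, n+10=x, c+10=m, h+10=r.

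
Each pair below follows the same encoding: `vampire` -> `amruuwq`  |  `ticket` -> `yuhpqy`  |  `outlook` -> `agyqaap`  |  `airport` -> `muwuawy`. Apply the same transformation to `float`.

kqamy

The shift depends on letter class: consonant v→a is +5, but vowel a→m is +12. Two shifts are in play — +12 for a/e/i/o/u, +5 for every other letter.
For float: f(cons)+5=k, l(cons)+5=q, o(vowel)+12=a, a(vowel)+12=m, t(cons)+5=y.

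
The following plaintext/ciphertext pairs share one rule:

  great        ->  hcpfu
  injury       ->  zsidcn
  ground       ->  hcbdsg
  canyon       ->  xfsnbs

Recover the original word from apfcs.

learn

This is an affine cipher: with a=0,…,z=25, each position x becomes (9x+5) mod 26.
Undoing it on apfcs: a(0)→3·(0−5)≡11=l; p(15)→3·(15−5)≡4=e; f(5)→3·(5−5)≡0=a; c(2)→3·(2−5)≡17=r; s(18)→3·(18−5)≡13=n (all mod 26).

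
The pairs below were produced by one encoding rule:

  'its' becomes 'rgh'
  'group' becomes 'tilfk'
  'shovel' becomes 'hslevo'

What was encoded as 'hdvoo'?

Each letter is replaced by its mirror in the alphabet: a↔z, b↔y, c↔x, and so on (the Atbash cipher).
Decoding hdvoo: h↔s, d↔w, v↔e, o↔l, o↔l.

swell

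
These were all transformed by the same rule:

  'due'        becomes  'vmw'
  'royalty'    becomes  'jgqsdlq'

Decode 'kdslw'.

Compare letters: d→v is +18, u→m is +18, e→w is +18 — a constant shift. Each letter is shifted forward by 18 in the alphabet (a Caesar shift of +18).
Undoing it on kdslw: k−18=s, d−18=l, s−18=a, l−18=t, w−18=e.

slate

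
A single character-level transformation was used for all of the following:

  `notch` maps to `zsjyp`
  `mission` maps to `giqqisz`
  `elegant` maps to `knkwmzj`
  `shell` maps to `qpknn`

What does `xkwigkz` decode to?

regimen

This is an affine cipher: with a=0,…,z=25, each position x becomes (19x+12) mod 26.
Decoding xkwigkz: x(23)→11·(23−12)≡17=r; k(10)→11·(10−12)≡4=e; w(22)→11·(22−12)≡6=g; i(8)→11·(8−12)≡8=i; g(6)→11·(6−12)≡12=m; k(10)→11·(10−12)≡4=e; z(25)→11·(25−12)≡13=n (all mod 26).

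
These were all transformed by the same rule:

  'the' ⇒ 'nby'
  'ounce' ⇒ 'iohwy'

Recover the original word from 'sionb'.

youth

Compare letters: t→n is +20, h→b is +20, e→y is +20 — a constant shift. Each letter is shifted forward by 20 in the alphabet (a Caesar shift of +20).
Decoding sionb: s−20=y, i−20=o, o−20=u, n−20=t, b−20=h.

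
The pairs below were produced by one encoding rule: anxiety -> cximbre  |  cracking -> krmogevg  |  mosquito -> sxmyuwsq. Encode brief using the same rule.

Two steps: reverse the string, then apply a Caesar shift of +4.
On brief: reverse → feirb; then shift: f+4=j, e+4=i, i+4=m, r+4=v, b+4=f.

jimvf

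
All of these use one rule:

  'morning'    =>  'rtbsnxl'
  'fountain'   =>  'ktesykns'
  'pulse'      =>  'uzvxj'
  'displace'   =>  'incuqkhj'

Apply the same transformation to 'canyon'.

Shifts by position in morning: pos 0: m→r (+5), pos 1: o→t (+5), pos 2: r→b (+10), pos 3: n→s (+5), pos 4: i→n (+5), pos 5: n→x (+10) — repeating every 3. It's a Vigenère-style cipher with numeric key [5,5,10]: position i shifts by key[i mod 3].
For canyon: c+5=h, a+5=f, n+10=x, y+5=d, o+5=t, n+10=x.

hfxdtx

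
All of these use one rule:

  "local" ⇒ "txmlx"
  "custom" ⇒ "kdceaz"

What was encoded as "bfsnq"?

twice

In local: l→t is +8, o→x is +9, c→m is +10, a→l is +11 — the shift increases by 1 each position. Each letter shifts forward by (position + 8), i.e. 8, 9, 10, … — the shift grows by one for each successive letter.
Reversing it on bfsnq: b−8=t, f−9=w, s−10=i, n−11=c, q−12=e.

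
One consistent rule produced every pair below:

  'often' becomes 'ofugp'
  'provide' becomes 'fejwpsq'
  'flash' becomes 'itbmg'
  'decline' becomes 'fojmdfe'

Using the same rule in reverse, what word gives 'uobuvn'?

mutant

The output letters match the input read backwards, each shifted +1: often reversed is netfo. Two steps: reverse the string, then apply a Caesar shift of +1.
Undoing it on uobuvn: shift back: u−1=t, o−1=n, b−1=a, u−1=t, v−1=u, n−1=m → tnatum; then reverse → mutant.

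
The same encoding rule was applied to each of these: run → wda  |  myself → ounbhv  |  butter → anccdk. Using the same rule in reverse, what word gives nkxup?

The output letters match the input read backwards, each shifted +9: run reversed is nur. Two steps: reverse the string, then apply a Caesar shift of +9.
Undoing it on nkxup: shift back: n−9=e, k−9=b, x−9=o, u−9=l, p−9=g → ebolg; then reverse → globe.

globe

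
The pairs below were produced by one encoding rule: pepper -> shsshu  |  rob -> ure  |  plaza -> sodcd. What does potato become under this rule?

Compare letters: p→s is +3, e→h is +3, p→s is +3 — a constant shift. Every letter moves 3 places later in the alphabet, wrapping around z→a.
Applying it to potato: p+3=s, o+3=r, t+3=w, a+3=d, t+3=w, o+3=r.

srwdwr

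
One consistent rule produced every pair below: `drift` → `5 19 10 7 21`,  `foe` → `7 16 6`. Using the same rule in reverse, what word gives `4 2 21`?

The number is (letter's place in the alphabet, a=1) + 1.
Undoing it on 4 2 21: 4→(4−1)÷1=3=c, 2→(2−1)÷1=1=a, 21→(21−1)÷1=20=t.

cat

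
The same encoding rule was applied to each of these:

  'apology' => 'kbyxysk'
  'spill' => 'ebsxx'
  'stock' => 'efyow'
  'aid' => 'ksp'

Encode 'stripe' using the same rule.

The shift depends on letter class: consonant p→b is +12, but vowel a→k is +10. Two shifts are in play — +10 for a/e/i/o/u, +12 for every other letter.
On stripe: s(cons)+12=e, t(cons)+12=f, r(cons)+12=d, i(vowel)+10=s, p(cons)+12=b, e(vowel)+10=o.

efdsbo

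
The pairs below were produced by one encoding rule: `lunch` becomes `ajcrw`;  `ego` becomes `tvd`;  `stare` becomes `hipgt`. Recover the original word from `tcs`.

end

Compare letters: l→a is +15, u→j is +15, n→c is +15 — a constant shift. It's a constant shift of +15 (ROT15).
Reversing it on tcs: t−15=e, c−15=n, s−15=d.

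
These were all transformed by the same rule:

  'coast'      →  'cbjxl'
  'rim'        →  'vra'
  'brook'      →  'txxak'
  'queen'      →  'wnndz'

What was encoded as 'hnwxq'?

honey

The output letters match the input read backwards, each shifted +9: coast reversed is tsaoc. Read the word backwards and shift each letter +9.
Reversing it on hnwxq: shift back: h−9=y, n−9=e, w−9=n, x−9=o, q−9=h → yenoh; then reverse → honey.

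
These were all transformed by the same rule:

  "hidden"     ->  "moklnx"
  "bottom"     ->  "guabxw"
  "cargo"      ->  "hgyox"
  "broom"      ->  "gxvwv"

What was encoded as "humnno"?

coffee

In hidden: h→m is +5, i→o is +6, d→k is +7, d→l is +8 — the shift increases by 1 each position. Each letter shifts forward by (position + 5), i.e. 5, 6, 7, … — the shift grows by one for each successive letter.
Undoing it on humnno: h−5=c, u−6=o, m−7=f, n−8=f, n−9=e, o−10=e.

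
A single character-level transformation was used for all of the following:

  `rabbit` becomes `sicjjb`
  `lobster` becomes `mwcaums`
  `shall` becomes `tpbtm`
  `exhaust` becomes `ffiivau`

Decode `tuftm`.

Shifts by position in rabbit: pos 0: r→s (+1), pos 1: a→i (+8), pos 2: b→c (+1), pos 3: b→j (+8) — repeating every 2. It's a Vigenère-style cipher with numeric key [1,8]: position i shifts by key[i mod 2].
Undoing it on tuftm: t−1=s, u−8=m, f−1=e, t−8=l, m−1=l.

smell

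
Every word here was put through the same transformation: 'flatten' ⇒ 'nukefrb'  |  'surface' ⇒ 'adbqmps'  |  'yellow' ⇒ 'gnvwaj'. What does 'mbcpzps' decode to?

In flatten: f→n is +8, l→u is +9, a→k is +10, t→e is +11 — the shift increases by 1 each position. Each letter shifts forward by (position + 8), i.e. 8, 9, 10, … — the shift grows by one for each successive letter.
Undoing it on mbcpzps: m−8=e, b−9=s, c−10=s, p−11=e, z−12=n, p−13=c, s−14=e.

essence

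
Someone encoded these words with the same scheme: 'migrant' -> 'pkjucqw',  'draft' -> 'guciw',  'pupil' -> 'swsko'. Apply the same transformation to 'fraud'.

iucwg

Two shifts are in play — +2 for a/e/i/o/u, +3 for every other letter.
For fraud: f(cons)+3=i, r(cons)+3=u, a(vowel)+2=c, u(vowel)+2=w, d(cons)+3=g.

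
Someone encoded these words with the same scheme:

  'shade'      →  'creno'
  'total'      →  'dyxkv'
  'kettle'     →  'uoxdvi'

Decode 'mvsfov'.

clover

Shifts by position in shade: pos 0: s→c (+10), pos 1: h→r (+10), pos 2: a→e (+4), pos 3: d→n (+10), pos 4: e→o (+10) — repeating every 3. A repeating key of period 3 is used — shifts +10, +10, +4 over and over.
Decoding mvsfov: m−10=c, v−10=l, s−4=o, f−10=v, o−10=e, v−4=r.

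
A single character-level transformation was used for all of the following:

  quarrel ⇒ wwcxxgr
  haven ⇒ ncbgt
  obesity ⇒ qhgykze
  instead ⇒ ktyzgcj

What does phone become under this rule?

The shift depends on letter class: consonant q→w is +6, but vowel u→w is +2. The rule splits by letter class: vowels +2, consonants +6.
On phone: p(cons)+6=v, h(cons)+6=n, o(vowel)+2=q, n(cons)+6=t, e(vowel)+2=g.

vnqtg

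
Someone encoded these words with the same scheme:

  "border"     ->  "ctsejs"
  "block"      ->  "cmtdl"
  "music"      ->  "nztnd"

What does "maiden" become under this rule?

nfnejo

The shift depends on letter class: consonant b→c is +1, but vowel o→t is +5. Two shifts are in play — +5 for a/e/i/o/u, +1 for every other letter.
For maiden: m(cons)+1=n, a(vowel)+5=f, i(vowel)+5=n, d(cons)+1=e, e(vowel)+5=j, n(cons)+1=o.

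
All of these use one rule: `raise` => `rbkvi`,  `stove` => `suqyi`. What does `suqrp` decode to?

stool

Letter i (0-indexed) is shifted by i+0, so successive shifts are 0, 1, 2, ….
Decoding suqrp: s−0=s, u−1=t, q−2=o, r−3=o, p−4=l.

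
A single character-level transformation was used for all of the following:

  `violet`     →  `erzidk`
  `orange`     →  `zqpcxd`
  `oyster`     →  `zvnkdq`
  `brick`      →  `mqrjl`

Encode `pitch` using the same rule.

wrkju

Treating letters as 0–25, the rule is x ↦ 23x + 15 (mod 26).
For pitch: p(15)→23·15+15≡22=w; i(8)→23·8+15≡17=r; t(19)→23·19+15≡10=k; c(2)→23·2+15≡9=j; h(7)→23·7+15≡20=u (all mod 26).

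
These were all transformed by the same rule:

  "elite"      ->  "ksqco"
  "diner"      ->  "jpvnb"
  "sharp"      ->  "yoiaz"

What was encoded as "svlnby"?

modern

Each letter shifts forward by (position + 6), i.e. 6, 7, 8, … — the shift grows by one for each successive letter.
Undoing it on svlnby: s−6=m, v−7=o, l−8=d, n−9=e, b−10=r, y−11=n.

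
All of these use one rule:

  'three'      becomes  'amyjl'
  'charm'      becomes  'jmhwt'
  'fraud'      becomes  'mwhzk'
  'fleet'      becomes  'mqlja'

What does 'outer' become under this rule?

Shifts by position in three: pos 0: t→a (+7), pos 1: h→m (+5), pos 2: r→y (+7), pos 3: e→j (+5) — repeating every 2. A repeating key of period 2 is used — shifts +7, +5 over and over.
Applying it to outer: o+7=v, u+5=z, t+7=a, e+5=j, r+7=y.

vzajy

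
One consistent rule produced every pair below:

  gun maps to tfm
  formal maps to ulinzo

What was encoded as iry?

rib

Each pair mirrors across the alphabet (g↔t, u↔f, n↔m): positions sum to 25. Each letter is replaced by its mirror in the alphabet: a↔z, b↔y, c↔x, and so on (the Atbash cipher).
Undoing it on iry: i↔r, r↔i, y↔b.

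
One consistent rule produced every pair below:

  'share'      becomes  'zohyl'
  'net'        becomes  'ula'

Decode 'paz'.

its

Compare letters: s→z is +7, h→o is +7, a→h is +7 — a constant shift. Every letter moves 7 places later in the alphabet, wrapping around z→a.
Undoing it on paz: p−7=i, a−7=t, z−7=s.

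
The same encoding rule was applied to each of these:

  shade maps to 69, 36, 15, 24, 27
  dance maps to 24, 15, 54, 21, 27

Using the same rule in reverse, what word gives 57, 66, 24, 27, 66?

order

The formula is n = 3×(alphabet index, a=1) + 12.
Undoing it on 57, 66, 24, 27, 66: 57→(57−12)÷3=15=o, 66→(66−12)÷3=18=r, 24→(24−12)÷3=4=d, 27→(27−12)÷3=5=e, 66→(66−12)÷3=18=r.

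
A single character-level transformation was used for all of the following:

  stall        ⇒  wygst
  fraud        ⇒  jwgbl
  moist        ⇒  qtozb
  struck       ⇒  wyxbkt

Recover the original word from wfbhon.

Letter i (0-indexed) is shifted by i+4, so successive shifts are 4, 5, 6, ….
Decoding wfbhon: w−4=s, f−5=a, b−6=v, h−7=a, o−8=g, n−9=e.

savage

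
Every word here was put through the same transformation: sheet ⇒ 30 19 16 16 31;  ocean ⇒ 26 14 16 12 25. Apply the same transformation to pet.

27 16 31

s is letter #19 and maps to 30: an offset of 11. Letters become their 1-based position plus 11 (so a→12, b→13, …).
Applying it to pet: p=16→27, e=5→16, t=20→31.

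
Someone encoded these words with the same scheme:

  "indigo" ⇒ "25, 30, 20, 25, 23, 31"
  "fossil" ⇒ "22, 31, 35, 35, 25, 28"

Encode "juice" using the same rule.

26, 37, 25, 19, 21

i is letter #9 and maps to 25: an offset of 16. Letters become their 1-based position plus 16 (so a→17, b→18, …).
On juice: j=10→26, u=21→37, i=9→25, c=3→19, e=5→21.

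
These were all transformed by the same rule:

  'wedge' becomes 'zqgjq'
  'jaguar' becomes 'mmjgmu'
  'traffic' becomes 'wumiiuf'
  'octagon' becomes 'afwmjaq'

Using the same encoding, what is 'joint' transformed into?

Vowels shift forward by 12 and consonants shift forward by 3.
On joint: j(cons)+3=m, o(vowel)+12=a, i(vowel)+12=u, n(cons)+3=q, t(cons)+3=w.

mauqw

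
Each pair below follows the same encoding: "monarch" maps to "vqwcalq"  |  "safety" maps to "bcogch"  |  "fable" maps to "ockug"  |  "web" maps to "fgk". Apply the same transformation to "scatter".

blcccga

The shift depends on letter class: consonant m→v is +9, but vowel o→q is +2. Vowels shift forward by 2 and consonants shift forward by 9.
For scatter: s(cons)+9=b, c(cons)+9=l, a(vowel)+2=c, t(cons)+9=c, t(cons)+9=c, e(vowel)+2=g, r(cons)+9=a.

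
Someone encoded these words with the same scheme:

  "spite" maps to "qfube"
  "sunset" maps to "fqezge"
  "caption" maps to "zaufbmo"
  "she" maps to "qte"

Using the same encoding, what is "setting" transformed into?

The output letters match the input read backwards, each shifted +12: spite reversed is etips. Read the word backwards and shift each letter +12.
Applying it to setting: reverse → gnittes; then shift: g+12=s, n+12=z, i+12=u, t+12=f, t+12=f, e+12=q, s+12=e.

szuffqe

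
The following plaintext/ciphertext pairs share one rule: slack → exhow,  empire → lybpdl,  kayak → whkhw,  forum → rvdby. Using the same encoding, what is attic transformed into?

The shift depends on letter class: consonant s→e is +12, but vowel a→h is +7. Two shifts are in play — +7 for a/e/i/o/u, +12 for every other letter.
Applying it to attic: a(vowel)+7=h, t(cons)+12=f, t(cons)+12=f, i(vowel)+7=p, c(cons)+12=o.

hffpo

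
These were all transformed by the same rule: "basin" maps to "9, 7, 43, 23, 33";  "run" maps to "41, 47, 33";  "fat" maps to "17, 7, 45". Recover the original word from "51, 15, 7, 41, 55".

weary

b(#2)→9 and a(#1)→7: differences scale by 2, so n = 2·pos + 5. Each letter becomes 2×(its alphabet position, a=1..z=26) + 5.
Undoing it on 51, 15, 7, 41, 55: 51→(51−5)÷2=23=w, 15→(15−5)÷2=5=e, 7→(7−5)÷2=1=a, 41→(41−5)÷2=18=r, 55→(55−5)÷2=25=y.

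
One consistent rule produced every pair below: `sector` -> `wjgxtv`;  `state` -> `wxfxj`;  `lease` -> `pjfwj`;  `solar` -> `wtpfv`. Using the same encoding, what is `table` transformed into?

xffpj

The shift depends on letter class: consonant s→w is +4, but vowel e→j is +5. The rule splits by letter class: vowels +5, consonants +4.
Applying it to table: t(cons)+4=x, a(vowel)+5=f, b(cons)+4=f, l(cons)+4=p, e(vowel)+5=j.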